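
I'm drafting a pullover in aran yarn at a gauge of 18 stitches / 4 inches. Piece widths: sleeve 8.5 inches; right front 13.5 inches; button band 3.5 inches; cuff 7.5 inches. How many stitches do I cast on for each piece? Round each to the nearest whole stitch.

sleeve 38; right front 61; button band 16; cuff 34.

Rate = 18/4 = 4.5 sts per in.
sleeve: 8.5 × 4.5 = 38.25 → 38.
right front: 13.5 × 4.5 = 60.75 → 61.
button band: 3.5 × 4.5 = 15.75 → 16.
cuff: 7.5 × 4.5 = 33.75 → 34.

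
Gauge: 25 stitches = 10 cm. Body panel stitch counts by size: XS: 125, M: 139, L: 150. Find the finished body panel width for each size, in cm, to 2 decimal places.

25/10 = 2.5 sts per cm.
XS: 125 / 2.5 = 50.000 → 50.00 cm.
M: 139 / 2.5 = 55.600 → 55.60 cm.
L: 150 / 2.5 = 60.000 → 60.00 cm.

XS 50.00 cm; M 55.60 cm; L 60.00 cm.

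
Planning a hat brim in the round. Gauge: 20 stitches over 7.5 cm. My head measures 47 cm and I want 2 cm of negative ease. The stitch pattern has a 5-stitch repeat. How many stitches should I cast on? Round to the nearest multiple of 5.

Cast on 120 stitches.

Finished = 47 − 2 = 45 cm.
20 / 7.5 = 2.667 sts/cm.
45 × 2.667 = 120.00 sts.
Nearest multiple of 5: 120.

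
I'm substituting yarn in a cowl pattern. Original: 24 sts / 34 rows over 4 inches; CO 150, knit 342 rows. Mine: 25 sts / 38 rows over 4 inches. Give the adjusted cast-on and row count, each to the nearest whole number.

Cast on 156 stitches; work 382 rows.

Stitches: 150 × 25/24 = 156.25 → 156.
Rows: 342 × 38/34 = 382.24 → 382.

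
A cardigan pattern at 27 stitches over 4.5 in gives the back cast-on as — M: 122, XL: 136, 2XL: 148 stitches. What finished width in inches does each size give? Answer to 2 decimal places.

M 20.33 inches; XL 22.67 inches; 2XL 24.67 inches.

27/4.5 = 6 sts per in.
M: 122 / 6 = 20.333 → 20.33 in.
XL: 136 / 6 = 22.667 → 22.67 in.
2XL: 148 / 6 = 24.667 → 24.67 in.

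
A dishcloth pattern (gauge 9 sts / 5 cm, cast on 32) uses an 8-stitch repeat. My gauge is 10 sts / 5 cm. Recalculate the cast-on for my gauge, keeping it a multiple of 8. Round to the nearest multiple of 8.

Cast on 32 stitches.

32 × 10 / 9 = 35.56.
Nearest multiple of 8: 32.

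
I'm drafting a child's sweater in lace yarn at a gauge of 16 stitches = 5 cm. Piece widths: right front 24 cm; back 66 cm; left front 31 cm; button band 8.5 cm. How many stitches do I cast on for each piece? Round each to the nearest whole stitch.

Rate = 16/5 = 3.2 sts per cm.
right front: 24 × 3.2 = 76.80 → 77.
back: 66 × 3.2 = 211.20 → 211.
left front: 31 × 3.2 = 99.20 → 99.
button band: 8.5 × 3.2 = 27.20 → 27.

right front 77; back 211; left front 99; button band 27.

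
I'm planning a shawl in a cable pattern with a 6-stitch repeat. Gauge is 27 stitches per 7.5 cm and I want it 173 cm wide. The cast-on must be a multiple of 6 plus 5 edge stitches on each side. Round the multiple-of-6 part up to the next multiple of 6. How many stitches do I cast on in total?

628 stitches.

27 / 7.5 = 3.6 sts per cm.
173 × 3.6 = 622.80 sts.
Less 10 edge sts → 612.80 for the repeat.
Next multiple of 6: 618.
Add back 10 edge sts → 628.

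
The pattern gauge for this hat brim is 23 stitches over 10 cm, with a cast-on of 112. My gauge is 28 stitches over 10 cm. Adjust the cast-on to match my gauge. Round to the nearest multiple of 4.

Scale factor = 28 / 23 = 1.217.
112 × 28 / 23 = 136.35 sts.
→ 136 sts.

Cast on 136 stitches.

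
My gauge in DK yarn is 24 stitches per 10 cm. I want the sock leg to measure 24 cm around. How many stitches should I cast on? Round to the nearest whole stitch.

58 stitches.

24 stitches / 10 cm = 2.4 stitches per cm.
24 × 2.4 = 57.60 stitches.
Round to nearest → 58.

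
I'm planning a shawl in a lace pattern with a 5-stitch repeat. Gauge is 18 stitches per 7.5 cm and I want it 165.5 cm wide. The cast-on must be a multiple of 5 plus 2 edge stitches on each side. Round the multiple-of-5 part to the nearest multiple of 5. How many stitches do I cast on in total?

399 stitches.

18 / 7.5 = 2.4 sts per cm.
165.5 × 2.4 = 397.20 sts.
Less 4 edge sts → 393.20 for the repeat.
Nearest multiple of 5: 395.
Add back 4 edge sts → 399.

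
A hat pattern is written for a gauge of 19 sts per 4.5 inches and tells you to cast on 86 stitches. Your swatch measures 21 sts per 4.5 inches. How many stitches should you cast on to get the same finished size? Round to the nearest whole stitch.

CO 95 sts.

Scale factor = 21 / 19 = 1.105.
86 × 21 / 19 = 95.05 sts.
→ 95 sts.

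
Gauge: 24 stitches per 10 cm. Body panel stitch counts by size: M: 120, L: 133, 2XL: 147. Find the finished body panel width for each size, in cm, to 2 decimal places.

M 50.00 cm; L 55.42 cm; 2XL 61.25 cm.

24/10 = 2.4 sts per cm.
M: 120 / 2.4 = 50.000 → 50.00 cm.
L: 133 / 2.4 = 55.417 → 55.42 cm.
2XL: 147 / 2.4 = 61.250 → 61.25 cm.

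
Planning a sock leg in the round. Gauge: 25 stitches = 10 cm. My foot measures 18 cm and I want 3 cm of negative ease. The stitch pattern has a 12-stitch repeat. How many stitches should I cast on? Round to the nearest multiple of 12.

Finished = 18 − 3 = 15 cm.
25 / 10 = 2.5 sts/cm.
15 × 2.5 = 37.50 sts.
Nearest multiple of 12: 36.

CO 36 sts.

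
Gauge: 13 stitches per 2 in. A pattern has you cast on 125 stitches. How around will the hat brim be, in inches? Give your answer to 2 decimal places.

13 stitches / 2 inch = 6.5 stitches per inch.
125 / 6.5 = 19.231 inches.

19.23 inches.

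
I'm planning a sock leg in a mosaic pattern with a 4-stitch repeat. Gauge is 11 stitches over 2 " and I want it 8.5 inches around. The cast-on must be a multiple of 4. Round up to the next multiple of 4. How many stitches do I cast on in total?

48 stitches.

11 / 2 = 5.5 sts per inch.
8.5 × 5.5 = 46.75 sts.
Next multiple of 4: 48.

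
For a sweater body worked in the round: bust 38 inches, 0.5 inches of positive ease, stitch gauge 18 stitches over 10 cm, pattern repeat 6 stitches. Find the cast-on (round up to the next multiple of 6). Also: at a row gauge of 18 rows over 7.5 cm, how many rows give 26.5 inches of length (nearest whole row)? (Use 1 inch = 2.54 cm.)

Cast on 180 stitches; work 162 rows.

Finished = 38 + 0.5 = 38.5 inches.
38.5 inches × 2.54 = 97.79 cm.
18/10 = 1.8 sts per cm; 97.79 × 1.8 = 176.02 sts.
Next multiple of 6 → 180.
26.5 inches = 67.31 cm; × 2.4 = 161.54 → 162 rows.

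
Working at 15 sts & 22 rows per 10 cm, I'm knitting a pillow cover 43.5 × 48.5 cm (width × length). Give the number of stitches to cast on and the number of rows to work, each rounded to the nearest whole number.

Cast on 65 stitches and work 107 rows.

Stitch gauge = 15/10 = 1.5 sts/cm; 43.5 × 1.5 = 65.25 → 65 sts.
Row gauge = 22/10 = 2.2 rows/cm; 48.5 × 2.2 = 106.70 → 107 rows.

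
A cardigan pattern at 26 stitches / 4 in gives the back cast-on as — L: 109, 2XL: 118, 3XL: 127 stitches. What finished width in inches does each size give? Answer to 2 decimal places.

26/4 = 6.5 sts per in.
L: 109 / 6.5 = 16.769 → 16.77 in.
2XL: 118 / 6.5 = 18.154 → 18.15 in.
3XL: 127 / 6.5 = 19.538 → 19.54 in.

L 16.77 inches; 2XL 18.15 inches; 3XL 19.54 inches.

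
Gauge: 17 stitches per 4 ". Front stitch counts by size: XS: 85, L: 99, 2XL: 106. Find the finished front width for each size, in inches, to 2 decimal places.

XS 20.00 inches; L 23.29 inches; 2XL 24.94 inches.

17/4 = 4.25 sts per in.
XS: 85 / 4.25 = 20.000 → 20.00 in.
L: 99 / 4.25 = 23.294 → 23.29 in.
2XL: 106 / 4.25 = 24.941 → 24.94 in.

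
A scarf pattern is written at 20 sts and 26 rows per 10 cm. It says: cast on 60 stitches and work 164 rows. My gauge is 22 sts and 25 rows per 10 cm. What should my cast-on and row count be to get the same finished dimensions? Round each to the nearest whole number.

Cast on 66 stitches; work 158 rows.

Stitches: 60 × 22/20 = 66.00 → 66.
Rows: 164 × 25/26 = 157.69 → 158.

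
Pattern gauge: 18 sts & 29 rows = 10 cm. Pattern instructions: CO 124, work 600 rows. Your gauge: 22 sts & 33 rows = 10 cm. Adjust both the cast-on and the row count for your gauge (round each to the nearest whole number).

Cast on 152 stitches; work 683 rows.

Stitches: 124 × 22/18 = 151.56 → 152.
Rows: 600 × 33/29 = 682.76 → 683.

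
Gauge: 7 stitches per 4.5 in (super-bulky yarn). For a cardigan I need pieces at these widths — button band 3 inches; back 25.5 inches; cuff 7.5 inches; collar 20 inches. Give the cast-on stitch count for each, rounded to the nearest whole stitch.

button band 5; back 40; cuff 12; collar 31.

Rate = 7/4.5 = 1.556 sts per in.
button band: 3 × 1.556 = 4.67 → 5.
back: 25.5 × 1.556 = 39.67 → 40.
cuff: 7.5 × 1.556 = 11.67 → 12.
collar: 20 × 1.556 = 31.11 → 31.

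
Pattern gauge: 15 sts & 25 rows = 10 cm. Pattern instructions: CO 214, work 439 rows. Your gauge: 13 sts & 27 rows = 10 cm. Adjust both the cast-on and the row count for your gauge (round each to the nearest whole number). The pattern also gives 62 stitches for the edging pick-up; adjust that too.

Cast on 185 stitches; work 474 rows; edging pick-up 54 stitches.

Stitches: 214 × 13/15 = 185.47 → 185.
Rows: 439 × 27/25 = 474.12 → 474.
edging pick-up: 62 × 13/15 = 53.73 → 54.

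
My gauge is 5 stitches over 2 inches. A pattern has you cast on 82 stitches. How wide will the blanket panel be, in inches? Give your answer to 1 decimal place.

32.8 inches.

5 stitches / 2 inch = 2.5 stitches per inch.
82 / 2.5 = 32.80 inches.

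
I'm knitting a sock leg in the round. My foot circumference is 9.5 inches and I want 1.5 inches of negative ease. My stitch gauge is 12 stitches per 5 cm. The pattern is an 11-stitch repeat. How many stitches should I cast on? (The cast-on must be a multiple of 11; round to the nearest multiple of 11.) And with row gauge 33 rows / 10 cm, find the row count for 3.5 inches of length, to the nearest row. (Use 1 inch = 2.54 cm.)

Finished = 9.5 − 1.5 = 8 inches.
8 inches × 2.54 = 20.32 cm.
12/5 = 2.4 sts per cm; 20.32 × 2.4 = 48.77 sts.
Nearest multiple of 11 → 44.
3.5 inches = 8.89 cm; × 3.3 = 29.34 → 29 rows.

Cast on 44 stitches; work 29 rows.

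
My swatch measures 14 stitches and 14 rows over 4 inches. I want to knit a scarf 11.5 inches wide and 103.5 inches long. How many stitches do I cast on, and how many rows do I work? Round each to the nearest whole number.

Cast on 40 stitches and work 362 rows.

Stitch gauge = 14/4 = 3.5 sts/in; 11.5 × 3.5 = 40.25 → 40 sts.
Row gauge = 14/4 = 3.5 rows/in; 103.5 × 3.5 = 362.25 → 362 rows.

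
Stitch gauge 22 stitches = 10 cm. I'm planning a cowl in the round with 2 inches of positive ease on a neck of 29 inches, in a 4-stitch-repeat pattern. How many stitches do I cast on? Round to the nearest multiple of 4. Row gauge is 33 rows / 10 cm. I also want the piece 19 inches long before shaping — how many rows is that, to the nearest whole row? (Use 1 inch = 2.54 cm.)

Finished = 29 + 2 = 31 inches.
31 inches × 2.54 = 78.74 cm.
22/10 = 2.2 sts per cm; 78.74 × 2.2 = 173.23 sts.
Nearest multiple of 4 → 172.
19 inches = 48.26 cm; × 3.3 = 159.26 → 159 rows.

Cast on 172 stitches; work 159 rows.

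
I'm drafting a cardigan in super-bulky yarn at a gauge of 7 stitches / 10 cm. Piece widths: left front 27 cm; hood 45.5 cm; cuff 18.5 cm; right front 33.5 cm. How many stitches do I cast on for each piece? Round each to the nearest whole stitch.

left front 19; hood 32; cuff 13; right front 23.

Rate = 7/10 = 0.7 sts per cm.
left front: 27 × 0.7 = 18.90 → 19.
hood: 45.5 × 0.7 = 31.85 → 32.
cuff: 18.5 × 0.7 = 12.95 → 13.
right front: 33.5 × 0.7 = 23.45 → 23.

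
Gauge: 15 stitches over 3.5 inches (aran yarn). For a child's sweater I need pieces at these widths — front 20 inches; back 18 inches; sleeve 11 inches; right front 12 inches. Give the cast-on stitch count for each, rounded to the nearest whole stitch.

Rate = 15/3.5 = 4.286 sts per in.
front: 20 × 4.286 = 85.71 → 86.
back: 18 × 4.286 = 77.14 → 77.
sleeve: 11 × 4.286 = 47.14 → 47.
right front: 12 × 4.286 = 51.43 → 51.

front 86; back 77; sleeve 47; right front 51.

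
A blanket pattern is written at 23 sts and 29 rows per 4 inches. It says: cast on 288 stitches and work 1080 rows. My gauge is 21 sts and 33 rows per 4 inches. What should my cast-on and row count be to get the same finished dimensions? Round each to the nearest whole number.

Stitches: 288 × 21/23 = 262.96 → 263.
Rows: 1080 × 33/29 = 1228.97 → 1229.

Cast on 263 stitches; work 1229 rows.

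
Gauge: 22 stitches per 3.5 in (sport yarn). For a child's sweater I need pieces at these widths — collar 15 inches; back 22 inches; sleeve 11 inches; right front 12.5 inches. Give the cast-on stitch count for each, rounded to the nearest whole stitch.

Rate = 22/3.5 = 6.286 sts per in.
collar: 15 × 6.286 = 94.29 → 94.
back: 22 × 6.286 = 138.29 → 138.
sleeve: 11 × 6.286 = 69.14 → 69.
right front: 12.5 × 6.286 = 78.57 → 79.

collar 94; back 138; sleeve 69; right front 79.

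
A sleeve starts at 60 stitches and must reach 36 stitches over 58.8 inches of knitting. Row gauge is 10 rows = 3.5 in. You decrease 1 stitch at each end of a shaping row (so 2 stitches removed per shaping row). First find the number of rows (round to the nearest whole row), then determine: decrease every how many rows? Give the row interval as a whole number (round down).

Decrease every 14th row.

Rows = 58.8 × 2.857 = 168.0 → 168 rows.
Stitches to remove: 24 → 12 shaping rows (at 2 st each).
168 / 12 = 14.00 → every 14 rows.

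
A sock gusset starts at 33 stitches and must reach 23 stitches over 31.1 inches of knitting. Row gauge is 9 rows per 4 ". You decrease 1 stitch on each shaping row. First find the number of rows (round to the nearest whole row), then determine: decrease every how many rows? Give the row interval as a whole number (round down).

Decrease every 7th row.

Rows = 31.1 × 2.25 = 70.0 → 70 rows.
Stitches to remove: 10 → 10 shaping rows (at 1 st each).
70 / 10 = 7.00 → every 7 rows.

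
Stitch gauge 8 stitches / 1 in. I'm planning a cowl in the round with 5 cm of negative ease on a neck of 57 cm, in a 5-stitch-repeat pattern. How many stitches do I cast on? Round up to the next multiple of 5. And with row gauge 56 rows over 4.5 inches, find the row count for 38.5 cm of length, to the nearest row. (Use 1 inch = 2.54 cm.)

Cast on 165 stitches; work 189 rows.

Finished = 57 − 5 = 52 cm.
52 cm × 1/2.54 = 20.47 inches.
8/1 = 8 sts per in; 20.47 × 8 = 163.78 sts.
Next multiple of 5 → 165.
38.5 cm = 15.16 inches; × 12.444 = 188.63 → 189 rows.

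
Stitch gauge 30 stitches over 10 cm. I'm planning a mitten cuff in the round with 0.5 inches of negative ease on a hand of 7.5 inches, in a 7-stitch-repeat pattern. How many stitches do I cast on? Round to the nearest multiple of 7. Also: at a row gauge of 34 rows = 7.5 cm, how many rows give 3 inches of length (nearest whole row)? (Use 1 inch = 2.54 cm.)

Cast on 56 stitches; work 35 rows.

Finished = 7.5 − 0.5 = 7 inches.
7 inches × 2.54 = 17.78 cm.
30/10 = 3 sts per cm; 17.78 × 3 = 53.34 sts.
Nearest multiple of 7 → 56.
3 inches = 7.62 cm; × 4.533 = 34.54 → 35 rows.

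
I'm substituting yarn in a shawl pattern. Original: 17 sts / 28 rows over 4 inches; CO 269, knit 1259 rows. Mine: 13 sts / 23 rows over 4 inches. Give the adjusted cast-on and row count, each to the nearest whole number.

Stitches: 269 × 13/17 = 205.71 → 206.
Rows: 1259 × 23/28 = 1034.18 → 1034.

Cast on 206 stitches; work 1034 rows.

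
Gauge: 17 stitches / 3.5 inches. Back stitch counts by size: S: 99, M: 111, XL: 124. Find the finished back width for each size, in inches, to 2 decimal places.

S 20.38 inches; M 22.85 inches; XL 25.53 inches.

17/3.5 = 4.857 sts per in.
S: 99 / 4.857 = 20.382 → 20.38 in.
M: 111 / 4.857 = 22.853 → 22.85 in.
XL: 124 / 4.857 = 25.529 → 25.53 in.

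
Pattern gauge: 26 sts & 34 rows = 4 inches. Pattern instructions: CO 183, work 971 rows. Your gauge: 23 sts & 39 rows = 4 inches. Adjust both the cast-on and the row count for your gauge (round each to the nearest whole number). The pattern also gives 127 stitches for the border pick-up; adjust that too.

Stitches: 183 × 23/26 = 161.88 → 162.
Rows: 971 × 39/34 = 1113.79 → 1114.
border pick-up: 127 × 23/26 = 112.35 → 112.

Cast on 162 stitches; work 1114 rows; border pick-up 112 stitches.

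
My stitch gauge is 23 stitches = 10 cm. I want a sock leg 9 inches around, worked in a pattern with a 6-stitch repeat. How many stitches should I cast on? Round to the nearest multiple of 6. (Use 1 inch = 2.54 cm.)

9 in = 9 × 2.54 = 22.86 cm.
23 / 10 = 2.3 sts/cm.
22.86 × 2.3 = 52.58 sts.
→ 54.

CO 54 sts.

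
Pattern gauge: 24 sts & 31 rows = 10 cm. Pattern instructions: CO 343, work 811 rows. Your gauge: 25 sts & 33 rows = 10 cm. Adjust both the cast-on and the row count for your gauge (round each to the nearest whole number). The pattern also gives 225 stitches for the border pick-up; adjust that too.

Cast on 357 stitches; work 863 rows; border pick-up 234 stitches.

Stitches: 343 × 25/24 = 357.29 → 357.
Rows: 811 × 33/31 = 863.32 → 863.
border pick-up: 225 × 25/24 = 234.38 → 234.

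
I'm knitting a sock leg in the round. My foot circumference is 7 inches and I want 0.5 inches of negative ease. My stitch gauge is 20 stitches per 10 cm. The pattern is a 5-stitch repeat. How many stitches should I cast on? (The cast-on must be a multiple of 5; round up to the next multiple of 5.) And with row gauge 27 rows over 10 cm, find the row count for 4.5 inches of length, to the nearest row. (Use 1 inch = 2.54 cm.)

Finished = 7 − 0.5 = 6.5 inches.
6.5 inches × 2.54 = 16.51 cm.
20/10 = 2 sts per cm; 16.51 × 2 = 33.02 sts.
Next multiple of 5 → 35.
4.5 inches = 11.43 cm; × 2.7 = 30.86 → 31 rows.

Cast on 35 stitches; work 31 rows.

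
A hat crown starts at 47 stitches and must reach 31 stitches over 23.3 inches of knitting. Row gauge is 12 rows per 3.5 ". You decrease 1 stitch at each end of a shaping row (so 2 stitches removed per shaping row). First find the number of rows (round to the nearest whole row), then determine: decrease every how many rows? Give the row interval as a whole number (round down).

Rows = 23.3 × 3.429 = 79.9 → 80 rows.
Stitches to remove: 16 → 8 shaping rows (at 2 st each).
80 / 8 = 10.00 → every 10 rows.

Decrease every 10th row.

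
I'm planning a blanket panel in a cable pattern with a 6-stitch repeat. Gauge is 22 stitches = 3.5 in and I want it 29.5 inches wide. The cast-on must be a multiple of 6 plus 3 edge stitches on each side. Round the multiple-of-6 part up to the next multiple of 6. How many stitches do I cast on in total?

22 / 3.5 = 6.286 sts per inch.
29.5 × 6.286 = 185.43 sts.
Less 6 edge sts → 179.43 for the repeat.
Next multiple of 6: 180.
Add back 6 edge sts → 186.

CO 186 sts.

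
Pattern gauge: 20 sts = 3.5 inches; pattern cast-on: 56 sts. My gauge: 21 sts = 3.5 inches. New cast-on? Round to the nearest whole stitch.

Scale factor = 21 / 20 = 1.050.
56 × 21 / 20 = 58.80 sts.
→ 59 sts.

CO 59 sts.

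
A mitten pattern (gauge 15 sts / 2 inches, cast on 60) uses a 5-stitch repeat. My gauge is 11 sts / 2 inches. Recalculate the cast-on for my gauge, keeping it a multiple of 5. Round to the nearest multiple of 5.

60 × 11 / 15 = 44.00.
Nearest multiple of 5: 45.

45 stitches.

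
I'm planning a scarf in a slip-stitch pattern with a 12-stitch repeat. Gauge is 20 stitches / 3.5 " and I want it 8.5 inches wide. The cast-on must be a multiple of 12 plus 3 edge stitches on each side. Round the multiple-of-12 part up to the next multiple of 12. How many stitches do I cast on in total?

54 stitches.

20 / 3.5 = 5.714 sts per inch.
8.5 × 5.714 = 48.57 sts.
Less 6 edge sts → 42.57 for the repeat.
Next multiple of 12: 48.
Add back 6 edge sts → 54.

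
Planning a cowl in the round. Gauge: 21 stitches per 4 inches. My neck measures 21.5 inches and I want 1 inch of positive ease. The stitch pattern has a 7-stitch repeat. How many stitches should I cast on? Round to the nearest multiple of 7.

CO 119 sts.

Finished = 21.5 + 1 = 22.5 inches.
21 / 4 = 5.25 sts/in.
22.5 × 5.25 = 118.12 sts.
Nearest multiple of 7: 119.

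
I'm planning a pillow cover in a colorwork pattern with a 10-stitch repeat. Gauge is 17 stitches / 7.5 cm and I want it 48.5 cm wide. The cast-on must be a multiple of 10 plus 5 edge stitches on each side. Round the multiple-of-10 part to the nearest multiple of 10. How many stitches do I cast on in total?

17 / 7.5 = 2.267 sts per cm.
48.5 × 2.267 = 109.93 sts.
Less 10 edge sts → 99.93 for the repeat.
Nearest multiple of 10: 100.
Add back 10 edge sts → 110.

Cast on 110 stitches.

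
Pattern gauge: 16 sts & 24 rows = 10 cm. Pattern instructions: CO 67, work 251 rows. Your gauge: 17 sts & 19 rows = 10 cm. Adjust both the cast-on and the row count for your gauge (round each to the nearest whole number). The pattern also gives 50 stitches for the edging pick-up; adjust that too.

Cast on 71 stitches; work 199 rows; edging pick-up 53 stitches.

Stitches: 67 × 17/16 = 71.19 → 71.
Rows: 251 × 19/24 = 198.71 → 199.
edging pick-up: 50 × 17/16 = 53.12 → 53.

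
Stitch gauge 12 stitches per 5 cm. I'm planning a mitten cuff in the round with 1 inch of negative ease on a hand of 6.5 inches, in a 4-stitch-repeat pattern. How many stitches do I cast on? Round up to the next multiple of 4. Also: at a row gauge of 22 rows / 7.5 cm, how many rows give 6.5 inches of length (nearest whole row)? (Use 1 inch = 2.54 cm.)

Cast on 36 stitches; work 48 rows.

Finished = 6.5 − 1 = 5.5 inches.
5.5 inches × 2.54 = 13.97 cm.
12/5 = 2.4 sts per cm; 13.97 × 2.4 = 33.53 sts.
Next multiple of 4 → 36.
6.5 inches = 16.51 cm; × 2.933 = 48.43 → 48 rows.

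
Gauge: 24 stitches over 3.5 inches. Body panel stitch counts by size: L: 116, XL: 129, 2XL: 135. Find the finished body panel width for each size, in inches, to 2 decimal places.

L 16.92 inches; XL 18.81 inches; 2XL 19.69 inches.

24/3.5 = 6.857 sts per in.
L: 116 / 6.857 = 16.917 → 16.92 in.
XL: 129 / 6.857 = 18.812 → 18.81 in.
2XL: 135 / 6.857 = 19.688 → 19.69 in.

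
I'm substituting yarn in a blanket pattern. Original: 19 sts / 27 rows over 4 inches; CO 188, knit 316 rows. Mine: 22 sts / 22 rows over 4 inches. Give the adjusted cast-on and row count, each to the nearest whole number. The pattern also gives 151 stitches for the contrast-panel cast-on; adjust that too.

Cast on 218 stitches; work 257 rows; contrast-panel cast-on 175 stitches.

Stitches: 188 × 22/19 = 217.68 → 218.
Rows: 316 × 22/27 = 257.48 → 257.
contrast-panel cast-on: 151 × 22/19 = 174.84 → 175.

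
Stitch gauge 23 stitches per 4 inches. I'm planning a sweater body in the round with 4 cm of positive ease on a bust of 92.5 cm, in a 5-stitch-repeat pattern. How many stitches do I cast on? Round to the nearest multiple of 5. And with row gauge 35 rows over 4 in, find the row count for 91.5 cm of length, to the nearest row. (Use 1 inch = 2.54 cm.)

Finished = 92.5 + 4 = 96.5 cm.
96.5 cm × 1/2.54 = 37.99 inches.
23/4 = 5.75 sts per in; 37.99 × 5.75 = 218.45 sts.
Nearest multiple of 5 → 220.
91.5 cm = 36.02 inches; × 8.75 = 315.21 → 315 rows.

Cast on 220 stitches; work 315 rows.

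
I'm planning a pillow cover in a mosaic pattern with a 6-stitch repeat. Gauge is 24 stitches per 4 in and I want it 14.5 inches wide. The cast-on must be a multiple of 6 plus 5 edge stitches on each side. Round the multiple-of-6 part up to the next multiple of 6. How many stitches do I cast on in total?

88 stitches.

24 / 4 = 6 sts per inch.
14.5 × 6 = 87.00 sts.
Less 10 edge sts → 77.00 for the repeat.
Next multiple of 6: 78.
Add back 10 edge sts → 88.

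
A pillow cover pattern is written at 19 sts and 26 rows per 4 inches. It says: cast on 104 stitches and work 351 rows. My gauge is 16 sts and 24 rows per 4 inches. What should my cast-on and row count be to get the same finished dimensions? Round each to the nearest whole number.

Cast on 88 stitches; work 324 rows.

Stitches: 104 × 16/19 = 87.58 → 88.
Rows: 351 × 24/26 = 324.00 → 324.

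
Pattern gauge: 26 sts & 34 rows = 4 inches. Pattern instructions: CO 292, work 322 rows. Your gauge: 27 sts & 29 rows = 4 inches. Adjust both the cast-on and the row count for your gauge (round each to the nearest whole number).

Stitches: 292 × 27/26 = 303.23 → 303.
Rows: 322 × 29/34 = 274.65 → 275.

Cast on 303 stitches; work 275 rows.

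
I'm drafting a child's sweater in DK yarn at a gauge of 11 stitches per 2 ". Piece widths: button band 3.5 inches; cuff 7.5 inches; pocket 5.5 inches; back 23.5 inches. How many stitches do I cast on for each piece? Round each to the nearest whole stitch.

button band 19; cuff 41; pocket 30; back 129.

Rate = 11/2 = 5.5 sts per in.
button band: 3.5 × 5.5 = 19.25 → 19.
cuff: 7.5 × 5.5 = 41.25 → 41.
pocket: 5.5 × 5.5 = 30.25 → 30.
back: 23.5 × 5.5 = 129.25 → 129.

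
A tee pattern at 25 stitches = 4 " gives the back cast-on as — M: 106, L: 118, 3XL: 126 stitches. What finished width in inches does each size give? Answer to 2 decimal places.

M 16.96 inches; L 18.88 inches; 3XL 20.16 inches.

25/4 = 6.25 sts per in.
M: 106 / 6.25 = 16.960 → 16.96 in.
L: 118 / 6.25 = 18.880 → 18.88 in.
3XL: 126 / 6.25 = 20.160 → 20.16 in.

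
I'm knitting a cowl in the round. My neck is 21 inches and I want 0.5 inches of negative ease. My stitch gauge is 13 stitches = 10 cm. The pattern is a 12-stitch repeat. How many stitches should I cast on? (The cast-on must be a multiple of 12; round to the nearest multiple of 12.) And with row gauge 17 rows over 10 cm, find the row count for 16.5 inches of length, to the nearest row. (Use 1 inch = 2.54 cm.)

Finished = 21 − 0.5 = 20.5 inches.
20.5 inches × 2.54 = 52.07 cm.
13/10 = 1.3 sts per cm; 52.07 × 1.3 = 67.69 sts.
Nearest multiple of 12 → 72.
16.5 inches = 41.91 cm; × 1.7 = 71.25 → 71 rows.

Cast on 72 stitches; work 71 rows.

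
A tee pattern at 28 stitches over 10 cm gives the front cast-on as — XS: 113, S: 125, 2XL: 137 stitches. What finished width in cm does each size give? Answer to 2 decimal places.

28/10 = 2.8 sts per cm.
XS: 113 / 2.8 = 40.357 → 40.36 cm.
S: 125 / 2.8 = 44.643 → 44.64 cm.
2XL: 137 / 2.8 = 48.929 → 48.93 cm.

XS 40.36 cm; S 44.64 cm; 2XL 48.93 cm.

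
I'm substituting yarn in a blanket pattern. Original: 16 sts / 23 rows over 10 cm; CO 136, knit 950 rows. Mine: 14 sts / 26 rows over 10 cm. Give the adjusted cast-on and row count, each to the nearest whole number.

Stitches: 136 × 14/16 = 119.00 → 119.
Rows: 950 × 26/23 = 1073.91 → 1074.

Cast on 119 stitches; work 1074 rows.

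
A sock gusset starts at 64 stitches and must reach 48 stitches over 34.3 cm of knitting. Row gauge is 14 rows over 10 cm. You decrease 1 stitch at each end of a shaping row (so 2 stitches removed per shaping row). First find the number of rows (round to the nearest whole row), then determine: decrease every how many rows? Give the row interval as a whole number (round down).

Rows = 34.3 × 1.4 = 48.0 → 48 rows.
Stitches to remove: 16 → 8 shaping rows (at 2 st each).
48 / 8 = 6.00 → every 6 rows.

Decrease every 6th row.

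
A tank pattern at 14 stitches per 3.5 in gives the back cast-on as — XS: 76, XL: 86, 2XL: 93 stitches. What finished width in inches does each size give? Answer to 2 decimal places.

14/3.5 = 4 sts per in.
XS: 76 / 4 = 19.000 → 19.00 in.
XL: 86 / 4 = 21.500 → 21.50 in.
2XL: 93 / 4 = 23.250 → 23.25 in.

XS 19.00 inches; XL 21.50 inches; 2XL 23.25 inches.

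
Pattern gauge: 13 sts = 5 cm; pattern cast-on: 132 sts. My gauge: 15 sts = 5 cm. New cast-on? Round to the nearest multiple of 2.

Scale factor = 15 / 13 = 1.154.
132 × 15 / 13 = 152.31 sts.
→ 152 sts.

Cast on 152 stitches.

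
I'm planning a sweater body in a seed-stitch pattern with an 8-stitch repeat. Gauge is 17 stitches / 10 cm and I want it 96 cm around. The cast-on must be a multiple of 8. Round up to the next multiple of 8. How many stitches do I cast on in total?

CO 168 sts.

17 / 10 = 1.7 sts per cm.
96 × 1.7 = 163.20 sts.
Next multiple of 8: 168.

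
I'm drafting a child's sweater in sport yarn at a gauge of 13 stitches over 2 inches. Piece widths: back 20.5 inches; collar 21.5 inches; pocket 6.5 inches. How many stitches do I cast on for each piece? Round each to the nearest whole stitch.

Rate = 13/2 = 6.5 sts per in.
back: 20.5 × 6.5 = 133.25 → 133.
collar: 21.5 × 6.5 = 139.75 → 140.
pocket: 6.5 × 6.5 = 42.25 → 42.

back 133; collar 140; pocket 42.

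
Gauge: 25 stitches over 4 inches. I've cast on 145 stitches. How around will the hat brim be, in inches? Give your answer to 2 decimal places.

23.20 inches.

25 stitches / 4 inch = 6.25 stitches per inch.
145 / 6.25 = 23.200 inches.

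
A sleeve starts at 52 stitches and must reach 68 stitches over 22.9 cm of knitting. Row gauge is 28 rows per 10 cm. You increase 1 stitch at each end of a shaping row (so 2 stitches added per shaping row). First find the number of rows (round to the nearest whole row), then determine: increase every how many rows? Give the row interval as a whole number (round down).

Increase every 8th row.

Rows = 22.9 × 2.8 = 64.1 → 64 rows.
Stitches to add: 16 → 8 shaping rows (at 2 st each).
64 / 8 = 8.00 → every 8 rows.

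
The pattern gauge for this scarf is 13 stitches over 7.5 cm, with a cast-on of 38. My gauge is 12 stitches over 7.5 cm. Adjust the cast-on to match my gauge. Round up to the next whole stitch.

Scale factor = 12 / 13 = 0.923.
38 × 12 / 13 = 35.08 sts.
→ 36 sts.

CO 36 sts.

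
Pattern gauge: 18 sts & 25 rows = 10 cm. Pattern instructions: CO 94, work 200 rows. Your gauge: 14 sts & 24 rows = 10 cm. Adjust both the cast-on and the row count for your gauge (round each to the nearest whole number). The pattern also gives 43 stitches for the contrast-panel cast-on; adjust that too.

Cast on 73 stitches; work 192 rows; contrast-panel cast-on 33 stitches.

Stitches: 94 × 14/18 = 73.11 → 73.
Rows: 200 × 24/25 = 192.00 → 192.
contrast-panel cast-on: 43 × 14/18 = 33.44 → 33.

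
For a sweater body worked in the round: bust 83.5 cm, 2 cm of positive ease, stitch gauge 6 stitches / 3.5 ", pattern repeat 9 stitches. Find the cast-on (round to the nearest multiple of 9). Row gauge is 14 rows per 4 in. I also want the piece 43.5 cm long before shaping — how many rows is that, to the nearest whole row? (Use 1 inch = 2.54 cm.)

Cast on 54 stitches; work 60 rows.

Finished = 83.5 + 2 = 85.5 cm.
85.5 cm × 1/2.54 = 33.66 inches.
6/3.5 = 1.714 sts per in; 33.66 × 1.714 = 57.71 sts.
Nearest multiple of 9 → 54.
43.5 cm = 17.13 inches; × 3.5 = 59.94 → 60 rows.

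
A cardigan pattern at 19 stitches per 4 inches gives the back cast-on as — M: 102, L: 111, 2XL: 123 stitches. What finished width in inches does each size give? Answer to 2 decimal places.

M 21.47 inches; L 23.37 inches; 2XL 25.89 inches.

19/4 = 4.75 sts per in.
M: 102 / 4.75 = 21.474 → 21.47 in.
L: 111 / 4.75 = 23.368 → 23.37 in.
2XL: 123 / 4.75 = 25.895 → 25.89 in.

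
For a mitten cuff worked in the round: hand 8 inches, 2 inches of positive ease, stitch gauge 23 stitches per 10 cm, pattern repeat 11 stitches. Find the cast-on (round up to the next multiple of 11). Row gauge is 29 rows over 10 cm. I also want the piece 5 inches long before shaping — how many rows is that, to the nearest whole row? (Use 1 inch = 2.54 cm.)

Finished = 8 + 2 = 10 inches.
10 inches × 2.54 = 25.40 cm.
23/10 = 2.3 sts per cm; 25.40 × 2.3 = 58.42 sts.
Next multiple of 11 → 66.
5 inches = 12.70 cm; × 2.9 = 36.83 → 37 rows.

Cast on 66 stitches; work 37 rows.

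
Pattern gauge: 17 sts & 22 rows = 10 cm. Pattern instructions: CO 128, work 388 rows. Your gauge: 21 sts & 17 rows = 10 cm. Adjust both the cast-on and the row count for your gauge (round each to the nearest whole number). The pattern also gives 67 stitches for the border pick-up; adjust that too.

Stitches: 128 × 21/17 = 158.12 → 158.
Rows: 388 × 17/22 = 299.82 → 300.
border pick-up: 67 × 21/17 = 82.76 → 83.

Cast on 158 stitches; work 300 rows; border pick-up 83 stitches.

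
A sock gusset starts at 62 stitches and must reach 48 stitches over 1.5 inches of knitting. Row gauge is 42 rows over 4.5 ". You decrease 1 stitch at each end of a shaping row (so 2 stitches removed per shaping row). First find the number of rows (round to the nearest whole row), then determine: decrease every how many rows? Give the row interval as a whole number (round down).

Decrease every 2nd row.

Rows = 1.5 × 9.333 = 14.0 → 14 rows.
Stitches to remove: 14 → 7 shaping rows (at 2 st each).
14 / 7 = 2.00 → every 2 rows.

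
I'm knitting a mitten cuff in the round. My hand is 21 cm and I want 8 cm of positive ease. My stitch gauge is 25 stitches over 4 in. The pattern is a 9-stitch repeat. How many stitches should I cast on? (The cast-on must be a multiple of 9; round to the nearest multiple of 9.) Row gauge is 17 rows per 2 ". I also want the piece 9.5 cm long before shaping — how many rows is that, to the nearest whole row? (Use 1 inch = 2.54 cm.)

Finished = 21 + 8 = 29 cm.
29 cm × 1/2.54 = 11.42 inches.
25/4 = 6.25 sts per in; 11.42 × 6.25 = 71.36 sts.
Nearest multiple of 9 → 72.
9.5 cm = 3.74 inches; × 8.5 = 31.79 → 32 rows.

Cast on 72 stitches; work 32 rows.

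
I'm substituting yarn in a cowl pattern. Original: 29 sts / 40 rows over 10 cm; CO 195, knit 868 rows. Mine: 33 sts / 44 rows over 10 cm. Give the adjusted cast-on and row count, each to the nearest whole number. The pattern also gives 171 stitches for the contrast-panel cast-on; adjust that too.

Cast on 222 stitches; work 955 rows; contrast-panel cast-on 195 stitches.

Stitches: 195 × 33/29 = 221.90 → 222.
Rows: 868 × 44/40 = 954.80 → 955.
contrast-panel cast-on: 171 × 33/29 = 194.59 → 195.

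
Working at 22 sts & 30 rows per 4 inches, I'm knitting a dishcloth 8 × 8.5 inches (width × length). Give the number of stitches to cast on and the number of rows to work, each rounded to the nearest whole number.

Stitch gauge = 22/4 = 5.5 sts/in; 8 × 5.5 = 44.00 → 44 sts.
Row gauge = 30/4 = 7.5 rows/in; 8.5 × 7.5 = 63.75 → 64 rows.

Cast on 44 stitches and work 64 rows.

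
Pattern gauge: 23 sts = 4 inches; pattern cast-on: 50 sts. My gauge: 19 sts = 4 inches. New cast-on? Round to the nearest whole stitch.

41 stitches.

Scale factor = 19 / 23 = 0.826.
50 × 19 / 23 = 41.30 sts.
→ 41 sts.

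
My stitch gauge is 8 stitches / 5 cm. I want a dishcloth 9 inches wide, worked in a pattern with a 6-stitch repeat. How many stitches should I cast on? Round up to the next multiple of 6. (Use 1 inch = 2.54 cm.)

9 in = 9 × 2.54 = 22.86 cm.
8 / 5 = 1.6 sts/cm.
22.86 × 1.6 = 36.58 sts.
→ 42.

CO 42 sts.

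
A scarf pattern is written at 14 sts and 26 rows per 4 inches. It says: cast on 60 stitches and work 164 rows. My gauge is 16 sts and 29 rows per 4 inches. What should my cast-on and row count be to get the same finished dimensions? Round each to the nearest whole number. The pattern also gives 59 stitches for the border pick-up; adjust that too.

Cast on 69 stitches; work 183 rows; border pick-up 67 stitches.

Stitches: 60 × 16/14 = 68.57 → 69.
Rows: 164 × 29/26 = 182.92 → 183.
border pick-up: 59 × 16/14 = 67.43 → 67.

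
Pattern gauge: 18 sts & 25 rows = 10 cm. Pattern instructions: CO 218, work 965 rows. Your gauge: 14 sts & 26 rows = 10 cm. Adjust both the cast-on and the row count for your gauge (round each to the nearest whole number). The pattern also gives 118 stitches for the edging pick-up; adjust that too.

Cast on 170 stitches; work 1004 rows; edging pick-up 92 stitches.

Stitches: 218 × 14/18 = 169.56 → 170.
Rows: 965 × 26/25 = 1003.60 → 1004.
edging pick-up: 118 × 14/18 = 91.78 → 92.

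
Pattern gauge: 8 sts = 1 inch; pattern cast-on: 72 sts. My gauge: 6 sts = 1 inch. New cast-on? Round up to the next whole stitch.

54 stitches.

Scale factor = 6 / 8 = 0.750.
72 × 6 / 8 = 54.00 sts.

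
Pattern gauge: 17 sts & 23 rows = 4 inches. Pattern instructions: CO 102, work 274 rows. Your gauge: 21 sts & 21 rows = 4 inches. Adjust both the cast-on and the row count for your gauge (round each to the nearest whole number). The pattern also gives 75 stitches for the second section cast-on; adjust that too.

Stitches: 102 × 21/17 = 126.00 → 126.
Rows: 274 × 21/23 = 250.17 → 250.
second section cast-on: 75 × 21/17 = 92.65 → 93.

Cast on 126 stitches; work 250 rows; second section cast-on 93 stitches.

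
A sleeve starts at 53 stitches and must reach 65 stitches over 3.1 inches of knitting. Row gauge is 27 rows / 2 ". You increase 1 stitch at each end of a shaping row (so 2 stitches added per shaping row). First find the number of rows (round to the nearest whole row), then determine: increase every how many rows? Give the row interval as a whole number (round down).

Rows = 3.1 × 13.5 = 41.9 → 42 rows.
Stitches to add: 12 → 6 shaping rows (at 2 st each).
42 / 6 = 7.00 → every 7 rows.

Increase every 7th row.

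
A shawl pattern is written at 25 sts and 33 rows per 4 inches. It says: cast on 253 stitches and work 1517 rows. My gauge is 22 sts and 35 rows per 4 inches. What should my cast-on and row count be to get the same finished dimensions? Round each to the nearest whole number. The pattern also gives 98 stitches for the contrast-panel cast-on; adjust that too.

Cast on 223 stitches; work 1609 rows; contrast-panel cast-on 86 stitches.

Stitches: 253 × 22/25 = 222.64 → 223.
Rows: 1517 × 35/33 = 1608.94 → 1609.
contrast-panel cast-on: 98 × 22/25 = 86.24 → 86.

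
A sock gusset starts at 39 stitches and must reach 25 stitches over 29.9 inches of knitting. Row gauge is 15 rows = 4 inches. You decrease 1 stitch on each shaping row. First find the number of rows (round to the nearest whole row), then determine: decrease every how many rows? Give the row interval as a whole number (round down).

Rows = 29.9 × 3.75 = 112.1 → 112 rows.
Stitches to remove: 14 → 14 shaping rows (at 1 st each).
112 / 14 = 8.00 → every 8 rows.

Decrease every 8th row.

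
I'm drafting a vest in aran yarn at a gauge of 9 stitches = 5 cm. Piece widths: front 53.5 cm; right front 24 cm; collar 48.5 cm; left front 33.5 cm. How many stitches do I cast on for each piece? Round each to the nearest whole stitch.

Rate = 9/5 = 1.8 sts per cm.
front: 53.5 × 1.8 = 96.30 → 96.
right front: 24 × 1.8 = 43.20 → 43.
collar: 48.5 × 1.8 = 87.30 → 87.
left front: 33.5 × 1.8 = 60.30 → 60.

front 96; right front 43; collar 87; left front 60.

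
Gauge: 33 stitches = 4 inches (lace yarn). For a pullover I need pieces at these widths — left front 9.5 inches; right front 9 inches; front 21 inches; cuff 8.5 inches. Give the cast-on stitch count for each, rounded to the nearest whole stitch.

left front 78; right front 74; front 173; cuff 70.

Rate = 33/4 = 8.25 sts per in.
left front: 9.5 × 8.25 = 78.38 → 78.
right front: 9 × 8.25 = 74.25 → 74.
front: 21 × 8.25 = 173.25 → 173.
cuff: 8.5 × 8.25 = 70.12 → 70.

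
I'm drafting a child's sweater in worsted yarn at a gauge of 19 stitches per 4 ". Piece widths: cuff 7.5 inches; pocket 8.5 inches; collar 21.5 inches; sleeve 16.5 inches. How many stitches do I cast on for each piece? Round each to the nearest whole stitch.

Rate = 19/4 = 4.75 sts per in.
cuff: 7.5 × 4.75 = 35.62 → 36.
pocket: 8.5 × 4.75 = 40.38 → 40.
collar: 21.5 × 4.75 = 102.12 → 102.
sleeve: 16.5 × 4.75 = 78.38 → 78.

cuff 36; pocket 40; collar 102; sleeve 78.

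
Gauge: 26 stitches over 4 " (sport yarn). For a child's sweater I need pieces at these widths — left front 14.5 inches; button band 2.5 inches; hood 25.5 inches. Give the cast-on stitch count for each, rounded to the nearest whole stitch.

left front 94; button band 16; hood 166.

Rate = 26/4 = 6.5 sts per in.
left front: 14.5 × 6.5 = 94.25 → 94.
button band: 2.5 × 6.5 = 16.25 → 16.
hood: 25.5 × 6.5 = 165.75 → 166.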